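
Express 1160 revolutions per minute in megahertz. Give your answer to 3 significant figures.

1 revolution per minute = 1.66667 × 10^-8 megahertz.
Then 1160 × 1.66667 × 10^-8 ≈ 1.93 × 10^-5 MHz.

1.93 × 10^-5 MHz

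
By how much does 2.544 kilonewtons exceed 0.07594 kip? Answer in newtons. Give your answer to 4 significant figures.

2.544 kN = 2544.00 N and 0.07594 kip = 337.798 N.
2544.00 − 337.798 ≈ 2206 N.

2206 newtons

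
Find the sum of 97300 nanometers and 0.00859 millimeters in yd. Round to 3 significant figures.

0.000116 yd

97300 nm = 0.000106409 yd and 0.00859 mm = 9.39414 × 10^-6 yd.
0.000106409 + 9.39414 × 10^-6 ≈ 0.000116 yd.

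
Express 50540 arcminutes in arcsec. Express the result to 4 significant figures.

1 arcminute = 60.0000 arcsec.
50540 × 60.0000 ≈ 3.032 × 10^6 arcsec.

3.032 × 10^6 arcseconds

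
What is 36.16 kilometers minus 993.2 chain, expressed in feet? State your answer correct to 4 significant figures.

53080 feet

36.16 km = 118635 ft and 993.2 chain = 65551.2 ft.
118635 − 65551.2 ≈ 53080 ft.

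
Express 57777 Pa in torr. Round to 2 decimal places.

433.36 torr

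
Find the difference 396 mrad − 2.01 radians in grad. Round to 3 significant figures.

-103 grad

396 mrad = 25.2101 grad and 2.01 rad = 127.961 grad.
25.2101 − 127.961 ≈ -103 grad.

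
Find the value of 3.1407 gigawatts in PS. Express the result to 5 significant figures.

4.2702 × 10^6 PS

1 gigawatt = 1.35962 × 10^6 metric horsepower.
3.1407 × 1.35962 × 10^6 ≈ 4.2702 × 10^6 PS.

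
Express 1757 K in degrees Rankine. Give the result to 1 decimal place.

°R = K × 9/5.
Applying the formula gives 3162.6 °R.

3162.6 °R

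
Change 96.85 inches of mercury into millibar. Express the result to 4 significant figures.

3280 mbar

1 inch of mercury = 33.8639 mbar.
96.85 × 33.8639 ≈ 3280 mbar.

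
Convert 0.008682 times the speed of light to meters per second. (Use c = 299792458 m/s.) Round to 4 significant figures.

1 c = 2.99792e+8 meters per second.
0.008682 × 2.99792e+8 ≈ 2.603e+6 m/s.

2.603e+6 m/s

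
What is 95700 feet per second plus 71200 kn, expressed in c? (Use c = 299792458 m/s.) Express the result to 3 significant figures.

0.000219 times the speed of light

95700 ft/s = 9.72985e-5 c and 71200 kn = 0.000122179 c.
9.72985e-5 + 0.000122179 ≈ 0.000219 c.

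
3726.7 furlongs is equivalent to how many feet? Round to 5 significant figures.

1 furlong = 660.000 ft.
Thus 3726.7 × 660.000 ≈ 2.4596e+6 ft.

2.4596e+6 feet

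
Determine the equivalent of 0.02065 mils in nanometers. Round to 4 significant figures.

1 mil = 25400.0 nm.
0.02065 × 25400.0 ≈ 524.5 nm.

524.5 nanometers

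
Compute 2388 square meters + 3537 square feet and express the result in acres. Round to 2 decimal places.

2388 m² = 0.590088 acre and 3537 ft² = 0.0811983 acre.
0.590088 + 0.0811983 ≈ 0.67 acre.

0.67 acre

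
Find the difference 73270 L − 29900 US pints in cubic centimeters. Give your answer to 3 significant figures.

5.91 × 10^7 cm³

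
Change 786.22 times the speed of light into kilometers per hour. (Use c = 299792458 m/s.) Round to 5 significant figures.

8.4853 × 10^11 km/h

1 c = 1.07925 × 10^9 kilometers per hour.
Thus 786.22 × 1.07925 × 10^9 ≈ 8.4853 × 10^11 km/h.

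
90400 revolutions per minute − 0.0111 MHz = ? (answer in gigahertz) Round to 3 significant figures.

-9.59 × 10^-6 gigahertz

90400 rpm = 1.50667 × 10^-6 GHz and 0.0111 MHz = 1.11000 × 10^-5 GHz.
1.50667 × 10^-6 − 1.11000 × 10^-5 ≈ -9.59 × 10^-6 GHz.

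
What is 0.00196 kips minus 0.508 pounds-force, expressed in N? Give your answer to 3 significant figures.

6.46 N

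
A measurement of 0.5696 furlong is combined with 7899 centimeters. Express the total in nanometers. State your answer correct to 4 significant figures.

1.936e+11 nanometers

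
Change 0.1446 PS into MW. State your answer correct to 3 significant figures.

0.000106 MW

1 PS = 0.000735499 megawatts.
0.1446 × 0.000735499 ≈ 0.000106 MW.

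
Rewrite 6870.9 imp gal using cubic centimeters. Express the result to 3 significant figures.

3.12e+7 cubic centimeters

1 imp gal = 4546.09 cm³.
Then 6870.9 × 4546.09 ≈ 3.12e+7 cm³.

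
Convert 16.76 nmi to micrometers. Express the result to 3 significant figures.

3.10e+10 μm

1 nmi = 1.85200e+9 μm.
So 16.76 × 1.85200e+9 ≈ 3.10e+10 μm.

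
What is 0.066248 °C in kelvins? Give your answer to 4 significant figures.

273.2 K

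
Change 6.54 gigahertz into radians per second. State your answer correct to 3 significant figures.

4.11 × 10^10 radians per second

1 GHz = 6.28319 × 10^9 radians per second.
Then 6.54 × 6.28319 × 10^9 ≈ 4.11 × 10^10 rad/s.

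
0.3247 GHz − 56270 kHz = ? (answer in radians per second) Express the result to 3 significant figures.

0.3247 GHz = 2.04015e+9 rad/s and 56270 kHz = 3.53555e+8 rad/s.
2.04015e+9 − 3.53555e+8 ≈ 1.69e+9 rad/s.

1.69e+9 radians per second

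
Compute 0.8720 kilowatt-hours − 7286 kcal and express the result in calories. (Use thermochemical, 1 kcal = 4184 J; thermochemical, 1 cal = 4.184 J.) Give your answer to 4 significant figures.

-6.536e+6 cal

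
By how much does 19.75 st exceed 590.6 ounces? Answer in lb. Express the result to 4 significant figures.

19.75 st = 276.500 lb and 590.6 oz = 36.9125 lb.
276.500 − 36.9125 ≈ 239.6 lb.

239.6 pounds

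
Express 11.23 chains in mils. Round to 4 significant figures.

8.894e+6 mils

1 chain = 792000 mil.
11.23 × 792000 ≈ 8.894e+6 mil.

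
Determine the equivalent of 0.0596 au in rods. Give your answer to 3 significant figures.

1 astronomical unit = 2.97459 × 10^10 rod.
Thus 0.0596 × 2.97459 × 10^10 ≈ 1.77 × 10^9 rod.

1.77 × 10^9 rods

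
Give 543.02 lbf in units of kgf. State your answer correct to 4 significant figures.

246.3 kgf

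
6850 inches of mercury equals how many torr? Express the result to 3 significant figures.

174000 torr

1 inch of mercury = 25.4000 torr.
Then 6850 × 25.4000 ≈ 174000 torr.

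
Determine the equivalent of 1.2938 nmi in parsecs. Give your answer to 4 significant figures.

7.765e-14 pc

1 nmi = 6.00192e-14 parsecs.
Then 1.2938 × 6.00192e-14 ≈ 7.765e-14 pc.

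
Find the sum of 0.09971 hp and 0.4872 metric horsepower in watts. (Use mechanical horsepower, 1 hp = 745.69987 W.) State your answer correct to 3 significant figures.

0.09971 hp = 74.3537 W and 0.4872 PS = 358.335 W.
74.3537 + 358.335 ≈ 433 W.

433 watts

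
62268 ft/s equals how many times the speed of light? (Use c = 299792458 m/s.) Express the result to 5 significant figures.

1 ft/s = 1.01670e-9 times the speed of light.
So 62268 × 1.01670e-9 ≈ 6.3308e-5 c.

6.3308e-5 c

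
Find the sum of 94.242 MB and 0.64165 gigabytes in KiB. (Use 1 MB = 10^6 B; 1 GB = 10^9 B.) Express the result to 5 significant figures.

94.242 MB = 92033.2 KiB and 0.64165 GB = 626611 KiB.
92033.2 + 626611 ≈ 718640 KiB.

718640 kibibytes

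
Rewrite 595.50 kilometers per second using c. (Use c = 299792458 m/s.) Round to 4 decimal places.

0.0020 c

1 kilometer per second = 3.33564e-6 times the speed of light.
595.50 × 3.33564e-6 ≈ 0.0020 c.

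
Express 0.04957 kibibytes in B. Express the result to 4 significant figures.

50.76 bytes

1 kibibyte = 1024.00 bytes.
Thus 0.04957 × 1024.00 ≈ 50.76 B.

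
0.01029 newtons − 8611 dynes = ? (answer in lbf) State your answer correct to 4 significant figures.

0.01029 N = 0.00231328 lbf and 8611 dyn = 0.0193583 lbf.
0.00231328 − 0.0193583 ≈ -0.01705 lbf.

-0.01705 pounds-force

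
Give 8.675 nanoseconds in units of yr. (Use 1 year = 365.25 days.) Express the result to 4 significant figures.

1 ns = 3.16881 × 10^-17 yr.
Then 8.675 × 3.16881 × 10^-17 ≈ 2.749 × 10^-16 yr.

2.749 × 10^-16 yr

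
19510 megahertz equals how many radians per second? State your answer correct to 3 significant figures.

1.23e+11 rad/s

1 megahertz = 6.28319e+6 rad/s.
Thus 19510 × 6.28319e+6 ≈ 1.23e+11 rad/s.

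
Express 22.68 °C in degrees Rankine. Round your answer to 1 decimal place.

°R = (°C + 273.15) × 9/5.
Applying the formula gives 532.5 °R.

532.5 degrees Rankine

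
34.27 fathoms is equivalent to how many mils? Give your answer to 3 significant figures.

1 fathom = 72000.0 mil.
Thus 34.27 × 72000.0 ≈ 2.47e+6 mil.

2.47e+6 mil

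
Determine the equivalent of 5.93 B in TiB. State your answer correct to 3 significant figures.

5.39 × 10^-12 tebibytes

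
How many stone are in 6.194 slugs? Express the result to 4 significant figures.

1 slug = 2.29815 st.
So 6.194 × 2.29815 ≈ 14.23 st.

14.23 stone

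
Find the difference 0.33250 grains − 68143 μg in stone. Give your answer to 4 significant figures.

0.33250 gr = 3.39286 × 10^-6 st and 68143 μg = 1.07307 × 10^-5 st.
3.39286 × 10^-6 − 1.07307 × 10^-5 ≈ -7.338 × 10^-6 st.

-7.338 × 10^-6 stone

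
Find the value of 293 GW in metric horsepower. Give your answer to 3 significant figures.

3.98 × 10^8 metric horsepower

1 GW = 1.35962 × 10^6 PS.
So 293 × 1.35962 × 10^6 ≈ 3.98 × 10^8 PS.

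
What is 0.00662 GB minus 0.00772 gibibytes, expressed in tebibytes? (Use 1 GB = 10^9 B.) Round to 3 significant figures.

0.00662 GB = 6.02085 × 10^-6 TiB and 0.00772 GiB = 7.53906 × 10^-6 TiB.
6.02085 × 10^-6 − 7.53906 × 10^-6 ≈ -1.52 × 10^-6 TiB.

-1.52 × 10^-6 TiB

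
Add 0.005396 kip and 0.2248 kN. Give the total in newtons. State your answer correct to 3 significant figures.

0.005396 kip = 24.0026 N and 0.2248 kN = 224.800 N.
24.0026 + 224.800 ≈ 249 N.

249 newtons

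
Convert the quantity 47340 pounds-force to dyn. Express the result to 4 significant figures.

2.106e+10 dyn

1 pound-force = 444822 dyn.
47340 × 444822 ≈ 2.106e+10 dyn.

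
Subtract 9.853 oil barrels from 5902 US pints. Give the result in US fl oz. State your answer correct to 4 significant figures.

41460 US fl oz

5902 US pt = 94432.0 US fl oz and 9.853 bbl = 52969.7 US fl oz.
94432.0 − 52969.7 ≈ 41460 US fl oz.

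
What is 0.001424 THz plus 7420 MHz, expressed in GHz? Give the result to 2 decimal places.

8.84 GHz

0.001424 THz = 1.42400 GHz and 7420 MHz = 7.42000 GHz.
1.42400 + 7.42000 ≈ 8.84 GHz.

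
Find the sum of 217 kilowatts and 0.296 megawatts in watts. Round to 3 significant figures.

513000 W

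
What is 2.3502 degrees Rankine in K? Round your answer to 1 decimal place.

1.3 K

°R = K × 9/5.
Applying the formula gives 1.3 K.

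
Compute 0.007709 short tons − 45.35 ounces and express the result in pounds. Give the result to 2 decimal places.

0.007709 short ton = 15.41800 lb and 45.35 oz = 2.834375 lb.
15.41800 − 2.834375 ≈ 12.58 lb.

12.58 lb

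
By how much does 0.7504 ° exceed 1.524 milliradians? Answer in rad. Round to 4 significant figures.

0.01157 rad

0.7504 ° = 0.0130970 rad and 1.524 mrad = 0.00152400 rad.
0.0130970 − 0.00152400 ≈ 0.01157 rad.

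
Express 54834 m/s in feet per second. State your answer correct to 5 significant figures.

1 meter per second = 3.28084 feet per second.
So 54834 × 3.28084 ≈ 179900 ft/s.

179900 ft/s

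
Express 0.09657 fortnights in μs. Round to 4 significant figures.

1.168e+11 μs

1 fortnight = 1.20960e+12 μs.
0.09657 × 1.20960e+12 ≈ 1.168e+11 μs.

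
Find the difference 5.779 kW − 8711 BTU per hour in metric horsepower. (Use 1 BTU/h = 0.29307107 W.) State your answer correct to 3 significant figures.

4.39 metric horsepower

5.779 kW = 7.85725 PS and 8711 BTU/h = 3.47104 PS.
7.85725 − 3.47104 ≈ 4.39 PS.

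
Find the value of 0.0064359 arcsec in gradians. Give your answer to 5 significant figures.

1.9864e-6 grad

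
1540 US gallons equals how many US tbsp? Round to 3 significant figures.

394000 US tablespoons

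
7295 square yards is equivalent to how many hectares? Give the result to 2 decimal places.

1 square yard = 8.36127e-5 hectares.
Then 7295 × 8.36127e-5 ≈ 0.61 ha.

0.61 hectares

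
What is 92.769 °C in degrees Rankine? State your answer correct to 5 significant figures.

°R = (°C + 273.15) × 9/5.
Applying the formula gives 658.65 °R.

658.65 degrees Rankine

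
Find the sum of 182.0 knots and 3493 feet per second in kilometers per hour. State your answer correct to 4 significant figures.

182.0 kn = 337.064 km/h and 3493 ft/s = 3832.80 km/h.
337.064 + 3832.80 ≈ 4170 km/h.

4170 km/h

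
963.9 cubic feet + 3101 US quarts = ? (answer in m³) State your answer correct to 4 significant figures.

963.9 ft³ = 27.2946 m³ and 3101 US qt = 2.93464 m³.
27.2946 + 2.93464 ≈ 30.23 m³.

30.23 m³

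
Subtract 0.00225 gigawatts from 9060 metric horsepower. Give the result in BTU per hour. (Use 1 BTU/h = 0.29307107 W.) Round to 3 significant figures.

9060 PS = 2.27372e+7 BTU/h and 0.00225 GW = 7.67732e+6 BTU/h.
2.27372e+7 − 7.67732e+6 ≈ 1.51e+7 BTU/h.

1.51e+7 BTU/h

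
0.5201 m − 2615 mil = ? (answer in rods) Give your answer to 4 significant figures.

0.09021 rods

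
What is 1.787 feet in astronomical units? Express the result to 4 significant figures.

3.641 × 10^-12 au

1 ft = 2.03746 × 10^-12 astronomical units.
So 1.787 × 2.03746 × 10^-12 ≈ 3.641 × 10^-12 au.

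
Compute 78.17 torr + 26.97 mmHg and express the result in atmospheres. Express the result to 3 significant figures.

0.138 atm

78.17 torr = 0.102855 atm and 26.97 mmHg = 0.0354868 atm.
0.102855 + 0.0354868 ≈ 0.138 atm.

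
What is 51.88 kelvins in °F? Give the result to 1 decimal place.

-366.3 degrees Fahrenheit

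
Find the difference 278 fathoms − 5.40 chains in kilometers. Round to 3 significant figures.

0.400 kilometers

278 fathom = 0.508406 km and 5.40 chain = 0.108631 km.
0.508406 − 0.108631 ≈ 0.400 km.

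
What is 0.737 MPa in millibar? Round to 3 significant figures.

1 megapascal = 10000.0 mbar.
0.737 × 10000.0 ≈ 7370 mbar.

7370 millibar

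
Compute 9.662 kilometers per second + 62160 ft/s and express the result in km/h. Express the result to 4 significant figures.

103000 km/h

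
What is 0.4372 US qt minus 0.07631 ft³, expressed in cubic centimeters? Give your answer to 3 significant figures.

-1750 cubic centimeters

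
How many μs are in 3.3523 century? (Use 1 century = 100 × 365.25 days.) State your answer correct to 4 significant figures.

1 century = 3.15576 × 10^15 μs.
3.3523 × 3.15576 × 10^15 ≈ 1.058 × 10^16 μs.

1.058 × 10^16 μs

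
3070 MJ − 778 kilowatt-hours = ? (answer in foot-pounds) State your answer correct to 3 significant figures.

3070 MJ = 2.26432e+9 ft·lbf and 778 kWh = 2.06576e+9 ft·lbf.
2.26432e+9 − 2.06576e+9 ≈ 1.99e+8 ft·lbf.

1.99e+8 foot-pounds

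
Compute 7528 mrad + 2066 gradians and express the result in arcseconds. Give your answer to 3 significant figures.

7528 mrad = 1.55276 × 10^6 arcsec and 2066 grad = 6.69384 × 10^6 arcsec.
1.55276 × 10^6 + 6.69384 × 10^6 ≈ 8.25 × 10^6 arcsec.

8.25 × 10^6 arcsec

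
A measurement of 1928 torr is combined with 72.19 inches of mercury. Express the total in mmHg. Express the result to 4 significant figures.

1928 torr = 1928.00 mmHg and 72.19 inHg = 1833.63 mmHg.
1928.00 + 1833.63 ≈ 3762 mmHg.

3762 mmHg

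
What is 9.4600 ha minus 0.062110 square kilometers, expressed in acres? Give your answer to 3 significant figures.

8.03 acres

9.4600 ha = 23.3762 acre and 0.062110 km² = 15.3477 acre.
23.3762 − 15.3477 ≈ 8.03 acre.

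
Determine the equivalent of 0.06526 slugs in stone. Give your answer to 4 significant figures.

1 slug = 2.29815 st.
0.06526 × 2.29815 ≈ 0.1500 st.

0.1500 stone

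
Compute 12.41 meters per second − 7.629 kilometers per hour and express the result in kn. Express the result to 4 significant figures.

12.41 m/s = 24.1231 kn and 7.629 km/h = 4.11933 kn.
24.1231 − 4.11933 ≈ 20.00 kn.

20.00 kn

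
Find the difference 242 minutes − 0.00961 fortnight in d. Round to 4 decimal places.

0.0335 d

242 min = 0.168056 d and 0.00961 fortnight = 0.134540 d.
0.168056 − 0.134540 ≈ 0.0335 d.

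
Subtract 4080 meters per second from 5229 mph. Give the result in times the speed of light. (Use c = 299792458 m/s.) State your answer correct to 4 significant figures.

5229 mph = 7.79730e-6 c and 4080 m/s = 1.36094e-5 c.
7.79730e-6 − 1.36094e-5 ≈ -5.812e-6 c.

-5.812e-6 c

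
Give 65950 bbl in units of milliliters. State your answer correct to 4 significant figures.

1.049e+10 mL

1 bbl = 158987 milliliters.
Thus 65950 × 158987 ≈ 1.049e+10 mL.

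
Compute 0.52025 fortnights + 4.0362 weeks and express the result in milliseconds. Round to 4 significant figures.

3.070 × 10^9 milliseconds

0.52025 fortnight = 6.29294 × 10^8 ms and 4.0362 wk = 2.44109 × 10^9 ms.
6.29294 × 10^8 + 2.44109 × 10^9 ≈ 3.070 × 10^9 ms.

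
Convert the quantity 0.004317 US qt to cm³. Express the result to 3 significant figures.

4.09 cm³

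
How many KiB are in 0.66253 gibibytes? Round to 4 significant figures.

694700 kibibytes

1 gibibyte = 1.04858 × 10^6 kibibytes.
So 0.66253 × 1.04858 × 10^6 ≈ 694700 KiB.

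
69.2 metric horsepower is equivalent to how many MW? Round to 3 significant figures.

1 PS = 0.000735499 MW.
69.2 × 0.000735499 ≈ 0.0509 MW.

0.0509 MW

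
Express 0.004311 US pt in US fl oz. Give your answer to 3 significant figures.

1 US pint = 16.0000 US fl oz.
Then 0.004311 × 16.0000 ≈ 0.0690 US fl oz.

0.0690 US fl oz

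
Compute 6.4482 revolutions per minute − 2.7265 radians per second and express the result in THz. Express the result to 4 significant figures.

-3.265 × 10^-13 terahertz

6.4482 rpm = 1.07470 × 10^-13 THz and 2.7265 rad/s = 4.33936 × 10^-13 THz.
1.07470 × 10^-13 − 4.33936 × 10^-13 ≈ -3.265 × 10^-13 THz.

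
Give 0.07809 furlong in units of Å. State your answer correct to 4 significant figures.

1 furlong = 2.01168e+12 Å.
So 0.07809 × 2.01168e+12 ≈ 1.571e+11 Å.

1.571e+11 angstroms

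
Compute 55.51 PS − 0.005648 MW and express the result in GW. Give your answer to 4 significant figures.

55.51 PS = 4.08275e-5 GW and 0.005648 MW = 5.64800e-6 GW.
4.08275e-5 − 5.64800e-6 ≈ 3.518e-5 GW.

3.518e-5 GW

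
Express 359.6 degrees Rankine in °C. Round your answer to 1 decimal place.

-73.4 °C

°R = (°C + 273.15) × 9/5.
Applying the formula gives -73.4 °C.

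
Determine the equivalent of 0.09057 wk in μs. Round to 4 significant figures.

1 wk = 6.04800e+11 microseconds.
Then 0.09057 × 6.04800e+11 ≈ 5.478e+10 μs.

5.478e+10 μs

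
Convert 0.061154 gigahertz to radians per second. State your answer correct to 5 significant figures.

1 GHz = 6.28319 × 10^9 radians per second.
0.061154 × 6.28319 × 10^9 ≈ 3.8424 × 10^8 rad/s.

3.8424 × 10^8 radians per second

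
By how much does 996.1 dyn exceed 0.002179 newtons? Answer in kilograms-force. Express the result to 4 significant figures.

996.1 dyn = 0.00101574 kgf and 0.002179 N = 0.000222196 kgf.
0.00101574 − 0.000222196 ≈ 0.0007935 kgf.

0.0007935 kgf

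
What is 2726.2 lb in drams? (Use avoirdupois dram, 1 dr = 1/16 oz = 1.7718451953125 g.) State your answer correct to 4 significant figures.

697900 dr

1 lb = 256.000 drams.
So 2726.2 × 256.000 ≈ 697900 dr.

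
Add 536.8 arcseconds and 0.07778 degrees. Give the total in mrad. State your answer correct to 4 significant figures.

536.8 arcsec = 2.60248 mrad and 0.07778 ° = 1.35752 mrad.
2.60248 + 1.35752 ≈ 3.960 mrad.

3.960 mrad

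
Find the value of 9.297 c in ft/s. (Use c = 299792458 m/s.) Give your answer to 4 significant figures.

1 speed of light = 9.83571e+8 feet per second.
Then 9.297 × 9.83571e+8 ≈ 9.144e+9 ft/s.

9.144e+9 ft/s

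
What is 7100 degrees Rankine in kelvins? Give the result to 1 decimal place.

3944.4 kelvins

°R = K × 9/5.
Applying the formula gives 3944.4 K.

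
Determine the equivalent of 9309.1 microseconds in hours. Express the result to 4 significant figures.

2.586 × 10^-6 h

1 microsecond = 2.77778 × 10^-10 h.
Thus 9309.1 × 2.77778 × 10^-10 ≈ 2.586 × 10^-6 h.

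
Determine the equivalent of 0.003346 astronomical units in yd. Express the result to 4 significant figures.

5.474 × 10^8 yards

1 astronomical unit = 1.63602 × 10^11 yd.
Then 0.003346 × 1.63602 × 10^11 ≈ 5.474 × 10^8 yd.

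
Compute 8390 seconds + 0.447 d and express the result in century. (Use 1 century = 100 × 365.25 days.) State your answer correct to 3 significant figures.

1.49 × 10^-5 centuries

8390 s = 2.65863 × 10^-6 century and 0.447 d = 1.22382 × 10^-5 century.
2.65863 × 10^-6 + 1.22382 × 10^-5 ≈ 1.49 × 10^-5 century.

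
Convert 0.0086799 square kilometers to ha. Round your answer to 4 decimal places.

0.8680 ha

1 square kilometer = 100.000 hectares.
Thus 0.0086799 × 100.000 ≈ 0.8680 ha.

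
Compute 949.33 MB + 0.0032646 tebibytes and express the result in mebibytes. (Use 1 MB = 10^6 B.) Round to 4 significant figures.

949.33 MB = 905.352 MiB and 0.0032646 TiB = 3423.18 MiB.
905.352 + 3423.18 ≈ 4329 MiB.

4329 MiB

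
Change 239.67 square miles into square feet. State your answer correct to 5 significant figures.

6.6816 × 10^9 square feet

1 square mile = 2.78784 × 10^7 square feet.
Then 239.67 × 2.78784 × 10^7 ≈ 6.6816 × 10^9 ft².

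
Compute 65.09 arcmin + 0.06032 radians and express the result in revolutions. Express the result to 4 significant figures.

65.09 arcmin = 0.00301343 rev and 0.06032 rad = 0.00960023 rev.
0.00301343 + 0.00960023 ≈ 0.01261 rev.

0.01261 rev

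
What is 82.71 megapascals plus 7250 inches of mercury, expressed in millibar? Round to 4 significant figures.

1.073e+6 millibar

82.71 MPa = 827100 mbar and 7250 inHg = 245513 mbar.
827100 + 245513 ≈ 1.073e+6 mbar.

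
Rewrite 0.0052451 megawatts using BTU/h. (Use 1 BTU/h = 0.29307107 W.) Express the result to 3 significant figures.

1 MW = 3.41214 × 10^6 BTU/h.
Then 0.0052451 × 3.41214 × 10^6 ≈ 17900 BTU/h.

17900 BTU per hour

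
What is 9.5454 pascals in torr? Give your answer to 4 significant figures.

0.07160 torr

1 Pa = 0.00750062 torr.
Thus 9.5454 × 0.00750062 ≈ 0.07160 torr.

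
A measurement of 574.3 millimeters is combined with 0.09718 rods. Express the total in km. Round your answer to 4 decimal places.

574.3 mm = 0.000574300 km and 0.09718 rod = 0.000488738 km.
0.000574300 + 0.000488738 ≈ 0.0011 km.

0.0011 km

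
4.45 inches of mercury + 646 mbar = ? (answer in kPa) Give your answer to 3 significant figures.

79.7 kilopascals

4.45 inHg = 15.0694 kPa and 646 mbar = 64.6000 kPa.
15.0694 + 64.6000 ≈ 79.7 kPa.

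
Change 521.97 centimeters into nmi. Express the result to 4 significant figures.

0.002818 nautical miles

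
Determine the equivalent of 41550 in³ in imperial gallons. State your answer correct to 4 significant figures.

149.8 imp gal

1 in³ = 0.00360465 imperial gallons.
Then 41550 × 0.00360465 ≈ 149.8 imp gal.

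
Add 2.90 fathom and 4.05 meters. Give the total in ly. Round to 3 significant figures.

2.90 fathom = 5.60583 × 10^-16 ly and 4.05 m = 4.28085 × 10^-16 ly.
5.60583 × 10^-16 + 4.28085 × 10^-16 ≈ 9.89 × 10^-16 ly.

9.89 × 10^-16 light-years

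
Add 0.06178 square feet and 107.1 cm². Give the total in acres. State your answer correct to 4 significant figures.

4.065 × 10^-6 acre

0.06178 ft² = 1.41827 × 10^-6 acre and 107.1 cm² = 2.64650 × 10^-6 acre.
1.41827 × 10^-6 + 2.64650 × 10^-6 ≈ 4.065 × 10^-6 acre.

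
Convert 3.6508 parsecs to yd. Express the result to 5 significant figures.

1 parsec = 3.37454 × 10^16 yards.
Then 3.6508 × 3.37454 × 10^16 ≈ 1.2320 × 10^17 yd.

1.2320 × 10^17 yd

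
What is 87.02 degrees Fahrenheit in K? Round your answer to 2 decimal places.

K = (°F + 459.67) × 5/9.
Applying the formula gives 303.72 K.

303.72 kelvins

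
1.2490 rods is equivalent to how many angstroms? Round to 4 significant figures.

1 rod = 5.02920 × 10^10 Å.
Then 1.2490 × 5.02920 × 10^10 ≈ 6.281 × 10^10 Å.

6.281 × 10^10 angstroms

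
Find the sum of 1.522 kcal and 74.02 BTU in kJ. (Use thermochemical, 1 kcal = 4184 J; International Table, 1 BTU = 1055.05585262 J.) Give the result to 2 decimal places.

1.522 kcal = 6.36805 kJ and 74.02 BTU = 78.0952 kJ.
6.36805 + 78.0952 ≈ 84.46 kJ.

84.46 kJ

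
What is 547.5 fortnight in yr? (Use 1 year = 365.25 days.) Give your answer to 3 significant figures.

1 fortnight = 0.0383299 years.
Then 547.5 × 0.0383299 ≈ 21.0 yr.

21.0 yr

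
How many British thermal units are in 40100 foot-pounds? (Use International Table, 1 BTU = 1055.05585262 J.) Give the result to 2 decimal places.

1 ft·lbf = 0.00128507 British thermal units.
So 40100 × 0.00128507 ≈ 51.53 BTU.

51.53 British thermal units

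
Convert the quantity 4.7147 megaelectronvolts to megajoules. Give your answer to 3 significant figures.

7.55e-19 megajoules

1 MeV = 1.60218e-19 megajoules.
Thus 4.7147 × 1.60218e-19 ≈ 7.55e-19 MJ.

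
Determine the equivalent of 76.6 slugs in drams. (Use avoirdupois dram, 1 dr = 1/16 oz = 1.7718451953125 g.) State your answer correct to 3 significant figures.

631000 dr

1 slug = 8236.56 dr.
Thus 76.6 × 8236.56 ≈ 631000 dr.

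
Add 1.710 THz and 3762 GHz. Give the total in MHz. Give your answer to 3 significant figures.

5.47e+6 MHz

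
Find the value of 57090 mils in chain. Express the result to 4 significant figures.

1 mil = 1.26263 × 10^-6 chain.
Then 57090 × 1.26263 × 10^-6 ≈ 0.07208 chain.

0.07208 chains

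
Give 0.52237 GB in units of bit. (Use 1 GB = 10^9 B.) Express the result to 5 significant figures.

4.1790 × 10^9 bit

1 GB = 8.00000 × 10^9 bit.
0.52237 × 8.00000 × 10^9 ≈ 4.1790 × 10^9 bit.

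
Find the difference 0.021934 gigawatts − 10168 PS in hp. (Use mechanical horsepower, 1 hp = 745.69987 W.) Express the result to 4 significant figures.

0.021934 GW = 29414.0 hp and 10168 PS = 10028.9 hp.
29414.0 − 10028.9 ≈ 19390 hp.

19390 hp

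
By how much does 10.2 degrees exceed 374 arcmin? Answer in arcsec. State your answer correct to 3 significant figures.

10.2 ° = 36720.0 arcsec and 374 arcmin = 22440.0 arcsec.
36720.0 − 22440.0 ≈ 14300 arcsec.

14300 arcsec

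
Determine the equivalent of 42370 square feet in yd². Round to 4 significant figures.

1 square foot = 0.111111 yd².
Thus 42370 × 0.111111 ≈ 4708 yd².

4708 square yards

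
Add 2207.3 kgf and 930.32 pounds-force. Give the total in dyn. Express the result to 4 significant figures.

2.578e+9 dyn

2207.3 kgf = 2.16462e+9 dyn and 930.32 lbf = 4.13827e+8 dyn.
2.16462e+9 + 4.13827e+8 ≈ 2.578e+9 dyn.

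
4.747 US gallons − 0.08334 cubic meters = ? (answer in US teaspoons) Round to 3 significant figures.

4.747 US gal = 3645.70 US tsp and 0.08334 m³ = 16908.4 US tsp.
3645.70 − 16908.4 ≈ -13300 US tsp.

-13300 US teaspoons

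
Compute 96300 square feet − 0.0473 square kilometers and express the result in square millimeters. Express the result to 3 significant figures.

-3.84e+10 mm²

96300 ft² = 8.94656e+9 mm² and 0.0473 km² = 4.73000e+10 mm².
8.94656e+9 − 4.73000e+10 ≈ -3.84e+10 mm².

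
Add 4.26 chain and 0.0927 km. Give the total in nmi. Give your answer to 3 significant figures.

4.26 chain = 0.0462730 nmi and 0.0927 km = 0.0500540 nmi.
0.0462730 + 0.0500540 ≈ 0.0963 nmi.

0.0963 nmi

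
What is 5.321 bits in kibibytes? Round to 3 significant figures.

0.000650 KiB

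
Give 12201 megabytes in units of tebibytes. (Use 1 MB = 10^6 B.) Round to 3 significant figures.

0.0111 tebibytes

1 megabyte = 9.09495 × 10^-7 TiB.
So 12201 × 9.09495 × 10^-7 ≈ 0.0111 TiB.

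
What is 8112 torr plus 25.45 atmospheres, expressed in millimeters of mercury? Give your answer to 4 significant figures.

8112 torr = 8112.00 mmHg and 25.45 atm = 19342.0 mmHg.
8112.00 + 19342.0 ≈ 27450 mmHg.

27450 mmHg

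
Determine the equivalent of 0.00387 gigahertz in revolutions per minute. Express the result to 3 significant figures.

1 GHz = 6.00000e+10 revolutions per minute.
Then 0.00387 × 6.00000e+10 ≈ 2.32e+8 rpm.

2.32e+8 revolutions per minute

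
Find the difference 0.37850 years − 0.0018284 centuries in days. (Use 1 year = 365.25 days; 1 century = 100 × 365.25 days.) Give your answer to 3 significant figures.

71.5 d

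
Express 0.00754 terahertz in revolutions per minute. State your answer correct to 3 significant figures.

4.52 × 10^11 rpm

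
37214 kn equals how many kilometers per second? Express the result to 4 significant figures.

1 knot = 0.000514444 kilometers per second.
Thus 37214 × 0.000514444 ≈ 19.14 km/s.

19.14 km/s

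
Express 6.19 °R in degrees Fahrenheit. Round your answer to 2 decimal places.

-453.48 degrees Fahrenheit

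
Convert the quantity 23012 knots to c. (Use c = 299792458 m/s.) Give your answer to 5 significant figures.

1 kn = 1.71600e-9 c.
23012 × 1.71600e-9 ≈ 3.9489e-5 c.

3.9489e-5 times the speed of light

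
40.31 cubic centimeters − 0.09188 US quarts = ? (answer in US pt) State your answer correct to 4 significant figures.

-0.09857 US pints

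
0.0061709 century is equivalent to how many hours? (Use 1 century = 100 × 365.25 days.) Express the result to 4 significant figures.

1 century = 876600 hours.
0.0061709 × 876600 ≈ 5409 h.

5409 h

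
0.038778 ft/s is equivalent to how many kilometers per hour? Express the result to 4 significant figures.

1 ft/s = 1.09728 km/h.
Thus 0.038778 × 1.09728 ≈ 0.04255 km/h.

0.04255 km/h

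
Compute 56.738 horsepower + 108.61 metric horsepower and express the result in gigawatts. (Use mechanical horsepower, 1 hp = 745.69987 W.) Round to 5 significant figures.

0.00012219 gigawatts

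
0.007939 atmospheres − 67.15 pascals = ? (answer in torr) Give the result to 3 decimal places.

5.530 torr

0.007939 atm = 6.03364 torr and 67.15 Pa = 0.503666 torr.
6.03364 − 0.503666 ≈ 5.530 torr.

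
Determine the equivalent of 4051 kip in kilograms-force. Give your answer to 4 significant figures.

1 kip = 453.592 kgf.
Then 4051 × 453.592 ≈ 1.838 × 10^6 kgf.

1.838 × 10^6 kgf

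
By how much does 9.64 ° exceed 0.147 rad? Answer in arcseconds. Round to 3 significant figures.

4380 arcseconds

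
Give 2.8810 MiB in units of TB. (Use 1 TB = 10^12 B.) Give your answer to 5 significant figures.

3.0209 × 10^-6 TB

1 mebibyte = 1.048576 × 10^-6 terabytes.
2.8810 × 1.048576 × 10^-6 ≈ 3.0209 × 10^-6 TB.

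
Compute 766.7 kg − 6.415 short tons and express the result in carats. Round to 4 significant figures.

766.7 kg = 3.83350 × 10^6 ct and 6.415 short ton = 2.90980 × 10^7 ct.
3.83350 × 10^6 − 2.90980 × 10^7 ≈ -2.526 × 10^7 ct.

-2.526 × 10^7 ct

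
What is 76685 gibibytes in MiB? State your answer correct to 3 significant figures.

1 GiB = 1024.00 MiB.
So 76685 × 1024.00 ≈ 7.85e+7 MiB.

7.85e+7 MiB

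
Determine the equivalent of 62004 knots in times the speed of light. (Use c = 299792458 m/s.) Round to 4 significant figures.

1 kn = 1.71600 × 10^-9 times the speed of light.
62004 × 1.71600 × 10^-9 ≈ 0.0001064 c.

0.0001064 times the speed of light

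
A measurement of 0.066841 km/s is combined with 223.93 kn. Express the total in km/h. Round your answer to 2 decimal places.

0.066841 km/s = 240.628 km/h and 223.93 kn = 414.718 km/h.
240.628 + 414.718 ≈ 655.35 km/h.

655.35 kilometers per hour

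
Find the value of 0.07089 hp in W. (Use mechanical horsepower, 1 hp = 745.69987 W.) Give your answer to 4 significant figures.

52.86 W

1 hp = 745.700 W.
Thus 0.07089 × 745.700 ≈ 52.86 W.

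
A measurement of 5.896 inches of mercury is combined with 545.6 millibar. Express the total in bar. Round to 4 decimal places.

0.7453 bar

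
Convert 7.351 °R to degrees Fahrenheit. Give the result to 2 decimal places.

-452.32 °F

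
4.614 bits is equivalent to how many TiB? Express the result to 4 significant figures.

5.246e-13 TiB

1 bit = 1.13687e-13 tebibytes.
4.614 × 1.13687e-13 ≈ 5.246e-13 TiB.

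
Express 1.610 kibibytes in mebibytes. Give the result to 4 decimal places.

0.0016 mebibytes

1 kibibyte = 0.0009765625 MiB.
Thus 1.610 × 0.0009765625 ≈ 0.0016 MiB.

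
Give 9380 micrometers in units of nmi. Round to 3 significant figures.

1 μm = 5.39957 × 10^-10 nmi.
9380 × 5.39957 × 10^-10 ≈ 5.06 × 10^-6 nmi.

5.06 × 10^-6 nautical miles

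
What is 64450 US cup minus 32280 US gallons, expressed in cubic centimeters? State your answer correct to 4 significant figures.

-1.069e+8 cubic centimeters

64450 US cup = 1.52481e+7 cm³ and 32280 US gal = 1.22193e+8 cm³.
1.52481e+7 − 1.22193e+8 ≈ -1.069e+8 cm³.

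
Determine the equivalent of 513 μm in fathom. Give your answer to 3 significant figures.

1 micrometer = 5.46807e-7 fathom.
Thus 513 × 5.46807e-7 ≈ 0.000281 fathom.

0.000281 fathom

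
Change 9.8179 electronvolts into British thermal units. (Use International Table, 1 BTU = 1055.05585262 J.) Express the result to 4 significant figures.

1 eV = 1.51857e-22 British thermal units.
Thus 9.8179 × 1.51857e-22 ≈ 1.491e-21 BTU.

1.491e-21 British thermal units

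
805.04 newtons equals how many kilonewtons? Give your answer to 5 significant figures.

1 newton = 0.00100000 kilonewtons.
805.04 × 0.00100000 ≈ 0.80504 kN.

0.80504 kN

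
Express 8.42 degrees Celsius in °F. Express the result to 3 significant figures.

47.2 °F

°F = °C × 9/5 + 32.
Applying the formula gives 47.2 °F.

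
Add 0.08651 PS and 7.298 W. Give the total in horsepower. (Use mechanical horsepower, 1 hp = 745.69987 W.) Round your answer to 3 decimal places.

0.095 horsepower

0.08651 PS = 0.0853265 hp and 7.298 W = 0.00978678 hp.
0.0853265 + 0.00978678 ≈ 0.095 hp.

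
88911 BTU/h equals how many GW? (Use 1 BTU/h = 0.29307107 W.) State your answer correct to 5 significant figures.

2.6057 × 10^-5 GW

1 BTU/h = 2.93071 × 10^-10 GW.
So 88911 × 2.93071 × 10^-10 ≈ 2.6057 × 10^-5 GW.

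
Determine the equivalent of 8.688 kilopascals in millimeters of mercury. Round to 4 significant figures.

1 kilopascal = 7.50062 millimeters of mercury.
So 8.688 × 7.50062 ≈ 65.17 mmHg.

65.17 millimeters of mercury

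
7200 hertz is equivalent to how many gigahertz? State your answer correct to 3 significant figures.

7.20e-6 gigahertz

1 hertz = 1.00000e-9 GHz.
Thus 7200 × 1.00000e-9 ≈ 7.20e-6 GHz.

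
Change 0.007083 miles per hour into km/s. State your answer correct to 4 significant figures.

3.166e-6 km/s

1 mph = 0.000447040 km/s.
Then 0.007083 × 0.000447040 ≈ 3.166e-6 km/s.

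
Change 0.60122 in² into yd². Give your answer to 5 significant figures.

1 square inch = 0.000771605 square yards.
0.60122 × 0.000771605 ≈ 0.00046390 yd².

0.00046390 square yards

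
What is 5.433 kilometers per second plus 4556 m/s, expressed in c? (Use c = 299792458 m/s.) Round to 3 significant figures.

3.33 × 10^-5 times the speed of light

5.433 km/s = 1.81225 × 10^-5 c and 4556 m/s = 1.51972 × 10^-5 c.
1.81225 × 10^-5 + 1.51972 × 10^-5 ≈ 3.33 × 10^-5 c.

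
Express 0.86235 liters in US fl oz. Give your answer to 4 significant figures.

29.16 US fl oz

1 L = 33.8140 US fluid ounces.
0.86235 × 33.8140 ≈ 29.16 US fl oz.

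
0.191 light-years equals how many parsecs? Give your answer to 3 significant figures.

1 ly = 0.306601 parsecs.
Thus 0.191 × 0.306601 ≈ 0.0586 pc.

0.0586 pc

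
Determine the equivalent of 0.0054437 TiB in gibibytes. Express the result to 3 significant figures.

5.57 GiB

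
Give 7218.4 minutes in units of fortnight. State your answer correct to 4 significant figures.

0.3581 fortnight

1 min = 4.96032e-5 fortnight.
Then 7218.4 × 4.96032e-5 ≈ 0.3581 fortnight.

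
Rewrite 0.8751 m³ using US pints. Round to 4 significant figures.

1849 US pt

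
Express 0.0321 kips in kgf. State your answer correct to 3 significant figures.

14.6 kilograms-force

1 kip = 453.592 kilograms-force.
So 0.0321 × 453.592 ≈ 14.6 kgf.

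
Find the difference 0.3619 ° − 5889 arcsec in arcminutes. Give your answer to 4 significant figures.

-76.44 arcmin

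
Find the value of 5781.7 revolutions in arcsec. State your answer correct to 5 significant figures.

7.4931 × 10^9 arcseconds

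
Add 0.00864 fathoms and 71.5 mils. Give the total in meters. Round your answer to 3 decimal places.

0.00864 fathom = 0.0158008 m and 71.5 mil = 0.00181610 m.
0.0158008 + 0.00181610 ≈ 0.018 m.

0.018 m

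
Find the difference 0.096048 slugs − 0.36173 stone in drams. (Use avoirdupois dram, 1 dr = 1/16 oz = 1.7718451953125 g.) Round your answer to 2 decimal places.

0.096048 slug = 791.1048 dr and 0.36173 st = 1296.440 dr.
791.1048 − 1296.440 ≈ -505.34 dr.

-505.34 drams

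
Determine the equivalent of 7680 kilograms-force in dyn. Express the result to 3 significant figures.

1 kgf = 980665 dyn.
So 7680 × 980665 ≈ 7.53 × 10^9 dyn.

7.53 × 10^9 dynes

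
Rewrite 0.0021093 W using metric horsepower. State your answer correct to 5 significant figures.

2.8678e-6 PS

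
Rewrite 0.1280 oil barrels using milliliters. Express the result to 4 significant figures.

1 bbl = 158987 mL.
Thus 0.1280 × 158987 ≈ 20350 mL.

20350 milliliters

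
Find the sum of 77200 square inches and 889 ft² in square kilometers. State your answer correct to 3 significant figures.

77200 in² = 4.98064 × 10^-5 km² and 889 ft² = 8.25908 × 10^-5 km².
4.98064 × 10^-5 + 8.25908 × 10^-5 ≈ 0.000132 km².

0.000132 square kilometers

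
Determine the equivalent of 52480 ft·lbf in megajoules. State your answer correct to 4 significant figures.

1 ft·lbf = 1.35582e-6 MJ.
Then 52480 × 1.35582e-6 ≈ 0.07115 MJ.

0.07115 megajoules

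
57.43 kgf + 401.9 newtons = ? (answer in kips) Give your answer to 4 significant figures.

0.2170 kip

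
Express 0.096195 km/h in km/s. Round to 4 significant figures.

2.672 × 10^-5 kilometers per second

1 km/h = 0.000277778 km/s.
Thus 0.096195 × 0.000277778 ≈ 2.672 × 10^-5 km/s.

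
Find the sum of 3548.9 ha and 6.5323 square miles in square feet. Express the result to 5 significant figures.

3548.9 ha = 3.82000 × 10^8 ft² and 6.5323 mi² = 1.82110 × 10^8 ft².
3.82000 × 10^8 + 1.82110 × 10^8 ≈ 5.6411 × 10^8 ft².

5.6411 × 10^8 ft²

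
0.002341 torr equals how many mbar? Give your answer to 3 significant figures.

1 torr = 1.33322 millibar.
Then 0.002341 × 1.33322 ≈ 0.00312 mbar.

0.00312 mbar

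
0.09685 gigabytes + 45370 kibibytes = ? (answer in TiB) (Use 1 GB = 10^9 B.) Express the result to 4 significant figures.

0.0001303 TiB

0.09685 GB = 8.80846 × 10^-5 TiB and 45370 KiB = 4.22541 × 10^-5 TiB.
8.80846 × 10^-5 + 4.22541 × 10^-5 ≈ 0.0001303 TiB.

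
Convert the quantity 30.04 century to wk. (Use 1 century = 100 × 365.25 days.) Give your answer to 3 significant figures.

157000 weeks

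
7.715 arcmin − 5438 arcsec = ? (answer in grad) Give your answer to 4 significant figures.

-1.536 grad

7.715 arcmin = 0.142870 grad and 5438 arcsec = 1.67840 grad.
0.142870 − 1.67840 ≈ -1.536 grad.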